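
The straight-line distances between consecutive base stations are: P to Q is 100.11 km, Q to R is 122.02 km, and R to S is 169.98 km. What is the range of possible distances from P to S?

0 ≤ PS ≤ 392.11 km

The maximum is all hops collinear in one direction: 100.11 + 122.02 + 169.98 = 392.11.
The longest hop is 169.98; the others sum to 222.13. Since 169.98 ≤ 222.13, the path can fold back on itself completely, so the minimum distance is 0.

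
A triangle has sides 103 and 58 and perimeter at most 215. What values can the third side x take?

45 < x ≤ 54

Triangle inequality alone gives 45 < x < 161.
The perimeter condition gives x ≤ 215 − 103 − 58 = 54.
Intersecting the two: 45 < x ≤ 54.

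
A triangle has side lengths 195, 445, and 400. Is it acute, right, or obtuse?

right

Compare the square of the longest side to the sum of squares of the other two: 195² + 400² = 198025 = 445².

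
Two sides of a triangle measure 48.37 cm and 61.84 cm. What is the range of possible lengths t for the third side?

13.47 < t < 110.21 (cm)

By the triangle inequality, t must be less than 48.37 + 61.84 = 110.21 and greater than |48.37 − 61.84| = 13.47.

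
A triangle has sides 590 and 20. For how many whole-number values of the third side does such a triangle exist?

39

The third side lies in the open interval (570, 610).
Integers from 571 to 609 inclusive: 609 − 571 + 1 = 39.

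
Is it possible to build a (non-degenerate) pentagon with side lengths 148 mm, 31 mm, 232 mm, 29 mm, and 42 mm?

Yes

A pentagon exists iff every side is shorter than the sum of the others — equivalently, the longest side is less than the sum of the rest.
Longest side 232 < 250 (sum of the remaining 4), so yes.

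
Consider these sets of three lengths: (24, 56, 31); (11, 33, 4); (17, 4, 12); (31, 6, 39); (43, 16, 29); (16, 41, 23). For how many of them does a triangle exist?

(24,31,56): 24+31 ≤ 56 → not valid
(4,11,33): 4+11 ≤ 33 → not valid
(4,12,17): 4+12 ≤ 17 → not valid
(6,31,39): 6+31 ≤ 39 → not valid
(16,29,43): 16+29 > 43 → valid
(16,23,41): 16+23 ≤ 41 → not valid
1 of the 6 triples forms a triangle.

1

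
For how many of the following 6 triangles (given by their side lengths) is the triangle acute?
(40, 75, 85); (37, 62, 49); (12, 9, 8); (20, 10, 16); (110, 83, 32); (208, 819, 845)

1

(40,75,85): 40²+75² = 7225 = 85² → right
(37,62,49): 37²+49² = 3770 < 3844 = 62² → obtuse
(12,9,8): 8²+9² = 145 > 144 = 12² → acute
(20,10,16): 10²+16² = 356 < 400 = 20² → obtuse
(110,83,32): 32²+83² = 7913 < 12100 = 110² → obtuse
(208,819,845): 208²+819² = 714025 = 845² → right
1 of the 6 is acute.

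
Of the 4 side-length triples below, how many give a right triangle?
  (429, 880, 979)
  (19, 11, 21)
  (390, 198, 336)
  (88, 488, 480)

(429,880,979): 429²+880² = 958441 = 979² → right
(19,11,21): 11²+19² = 482 > 441 = 21² → acute
(390,198,336): 198²+336² = 152100 = 390² → right
(88,488,480): 88²+480² = 238144 = 488² → right
3 of the 4 are right.

3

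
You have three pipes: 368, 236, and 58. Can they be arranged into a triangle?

No

The longest side is 368, but the other two sum to only 294.
294 < 368, so the triangle inequality fails.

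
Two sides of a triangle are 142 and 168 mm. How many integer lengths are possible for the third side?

The third side lies in the open interval (26, 310).
Integers from 27 to 309 inclusive: 309 − 27 + 1 = 283.

283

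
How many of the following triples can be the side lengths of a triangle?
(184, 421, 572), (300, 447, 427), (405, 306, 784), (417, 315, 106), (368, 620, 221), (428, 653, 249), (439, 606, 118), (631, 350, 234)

4

(184,421,572): 184+421 > 572 → valid
(300,427,447): 300+427 > 447 → valid
(306,405,784): 306+405 ≤ 784 → not valid
(106,315,417): 106+315 > 417 → valid
(221,368,620): 221+368 ≤ 620 → not valid
(249,428,653): 249+428 > 653 → valid
(118,439,606): 118+439 ≤ 606 → not valid
(234,350,631): 234+350 ≤ 631 → not valid
4 of the 8 triples form a triangle.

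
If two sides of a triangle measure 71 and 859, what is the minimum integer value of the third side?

789

The third side must be strictly greater than |71 − 859| = 788.
The smallest integer above 788 is 789.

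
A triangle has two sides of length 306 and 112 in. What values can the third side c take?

194 < c < 418 (in)

By the triangle inequality, c must be less than 306 + 112 = 418 and greater than |306 − 112| = 194.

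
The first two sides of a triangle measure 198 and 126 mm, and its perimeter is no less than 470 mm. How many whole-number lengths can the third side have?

Triangle inequality: 72 < x < 324. Perimeter ≥ 470 gives x ≥ 470 − 198 − 126 = 146.
So 146 ≤ x < 324; integers 146 through 323: 178 values.

178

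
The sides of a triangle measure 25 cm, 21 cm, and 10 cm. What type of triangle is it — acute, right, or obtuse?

obtuse

Compare the square of the longest side to the sum of squares of the other two: 10² + 21² = 541 < 625 = 25².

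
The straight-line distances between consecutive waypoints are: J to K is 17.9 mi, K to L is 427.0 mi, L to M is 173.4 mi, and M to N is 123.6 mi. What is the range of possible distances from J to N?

112.1 ≤ JN ≤ 741.9 mi

The maximum is all hops collinear in one direction: 17.9 + 427.0 + 173.4 + 123.6 = 741.9.
The longest hop is 427.0; the others sum to 314.9. Folding the others back against it leaves at least 427.0 − 314.9 = 112.1.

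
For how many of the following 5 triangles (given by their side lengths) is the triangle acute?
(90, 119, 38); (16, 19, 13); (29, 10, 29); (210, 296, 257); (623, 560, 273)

(90,119,38): 38²+90² = 9544 < 14161 = 119² → obtuse
(16,19,13): 13²+16² = 425 > 361 = 19² → acute
(29,10,29): 10²+29² = 941 > 841 = 29² → acute
(210,296,257): 210²+257² = 110149 > 87616 = 296² → acute
(623,560,273): 273²+560² = 388129 = 623² → right
3 of the 5 are acute.

3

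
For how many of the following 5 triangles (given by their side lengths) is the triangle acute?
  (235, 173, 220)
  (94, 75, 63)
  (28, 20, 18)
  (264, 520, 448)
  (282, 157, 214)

(235,173,220): 173²+220² = 78329 > 55225 = 235² → acute
(94,75,63): 63²+75² = 9594 > 8836 = 94² → acute
(28,20,18): 18²+20² = 724 < 784 = 28² → obtuse
(264,520,448): 264²+448² = 270400 = 520² → right
(282,157,214): 157²+214² = 70445 < 79524 = 282² → obtuse
2 of the 5 are acute.

2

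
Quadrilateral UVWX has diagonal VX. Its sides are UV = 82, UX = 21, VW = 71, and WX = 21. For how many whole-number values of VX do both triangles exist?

30

From triangle UVX: 61 < VX < 103.
From triangle WVX: 50 < VX < 92.
Intersection: 61 < VX < 92, so integers 62 through 91: 30 values.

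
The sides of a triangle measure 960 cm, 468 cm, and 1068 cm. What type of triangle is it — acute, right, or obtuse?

right

Compare the square of the longest side to the sum of squares of the other two: 468² + 960² = 1140624 = 1068².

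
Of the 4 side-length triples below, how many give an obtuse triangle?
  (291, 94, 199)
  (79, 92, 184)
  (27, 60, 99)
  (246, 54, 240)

1

(291,94,199): 94²+199² = 48437 < 84681 = 291² → obtuse
(79,92,184): 79+92 ≤ 184, not a triangle
(27,60,99): 27+60 ≤ 99, not a triangle
(246,54,240): 54²+240² = 60516 = 246² → right
1 of the 4 is obtuse.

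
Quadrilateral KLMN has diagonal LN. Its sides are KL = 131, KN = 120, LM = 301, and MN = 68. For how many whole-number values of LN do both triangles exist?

17

From triangle KLN: 11 < LN < 251.
From triangle MLN: 233 < LN < 369.
Intersection: 233 < LN < 251, so integers 234 through 250: 17 values.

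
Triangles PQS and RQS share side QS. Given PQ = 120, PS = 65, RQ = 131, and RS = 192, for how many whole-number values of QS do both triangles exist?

123

From triangle PQS: 55 < QS < 185.
From triangle RQS: 61 < QS < 323.
Intersection: 61 < QS < 185, so integers 62 through 184: 123 values.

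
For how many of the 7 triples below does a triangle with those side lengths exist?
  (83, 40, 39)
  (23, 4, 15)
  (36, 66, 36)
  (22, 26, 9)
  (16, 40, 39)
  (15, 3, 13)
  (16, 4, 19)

5

(39,40,83): 39+40 ≤ 83 → not valid
(4,15,23): 4+15 ≤ 23 → not valid
(36,36,66): 36+36 > 66 → valid
(9,22,26): 9+22 > 26 → valid
(16,39,40): 16+39 > 40 → valid
(3,13,15): 3+13 > 15 → valid
(4,16,19): 4+16 > 19 → valid
5 of the 7 triples form a triangle.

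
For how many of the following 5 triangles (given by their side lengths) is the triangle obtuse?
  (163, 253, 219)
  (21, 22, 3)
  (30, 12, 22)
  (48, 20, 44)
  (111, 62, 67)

3

(163,253,219): 163²+219² = 74530 > 64009 = 253² → acute
(21,22,3): 3²+21² = 450 < 484 = 22² → obtuse
(30,12,22): 12²+22² = 628 < 900 = 30² → obtuse
(48,20,44): 20²+44² = 2336 > 2304 = 48² → acute
(111,62,67): 62²+67² = 8333 < 12321 = 111² → obtuse
3 of the 5 are obtuse.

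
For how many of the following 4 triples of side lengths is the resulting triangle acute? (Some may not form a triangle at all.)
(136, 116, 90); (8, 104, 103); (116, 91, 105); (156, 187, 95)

(136,116,90): 90²+116² = 21556 > 18496 = 136² → acute
(8,104,103): 8²+103² = 10673 < 10816 = 104² → obtuse
(116,91,105): 91²+105² = 19306 > 13456 = 116² → acute
(156,187,95): 95²+156² = 33361 < 34969 = 187² → obtuse
2 of the 4 are acute.

2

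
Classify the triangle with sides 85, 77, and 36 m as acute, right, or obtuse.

Compare the square of the longest side to the sum of squares of the other two: 36² + 77² = 7225 = 85².

right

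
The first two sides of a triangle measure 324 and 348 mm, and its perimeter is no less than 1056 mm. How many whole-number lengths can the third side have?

Triangle inequality: 24 < x < 672. Perimeter ≥ 1056 gives x ≥ 1056 − 324 − 348 = 384.
So 384 ≤ x < 672; integers 384 through 671: 288 values.

288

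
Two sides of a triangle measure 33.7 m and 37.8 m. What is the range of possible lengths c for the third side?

4.1 < c < 71.5 (m)

By the triangle inequality, c must be less than 33.7 + 37.8 = 71.5 and greater than |33.7 − 37.8| = 4.1.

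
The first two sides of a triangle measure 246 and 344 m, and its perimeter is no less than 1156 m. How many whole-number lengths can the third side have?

Triangle inequality: 98 < x < 590. Perimeter ≥ 1156 gives x ≥ 1156 − 246 − 344 = 566.
So 566 ≤ x < 590; integers 566 through 589: 24 values.

24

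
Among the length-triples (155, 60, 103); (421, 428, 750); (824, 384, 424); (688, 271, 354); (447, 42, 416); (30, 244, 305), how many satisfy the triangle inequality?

(60,103,155): 60+103 > 155 → valid
(421,428,750): 421+428 > 750 → valid
(384,424,824): 384+424 ≤ 824 → not valid
(271,354,688): 271+354 ≤ 688 → not valid
(42,416,447): 42+416 > 447 → valid
(30,244,305): 30+244 ≤ 305 → not valid
3 of the 6 triples form a triangle.

3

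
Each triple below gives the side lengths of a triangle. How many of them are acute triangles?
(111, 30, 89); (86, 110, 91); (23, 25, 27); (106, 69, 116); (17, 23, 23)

(111,30,89): 30²+89² = 8821 < 12321 = 111² → obtuse
(86,110,91): 86²+91² = 15677 > 12100 = 110² → acute
(23,25,27): 23²+25² = 1154 > 729 = 27² → acute
(106,69,116): 69²+106² = 15997 > 13456 = 116² → acute
(17,23,23): 17²+23² = 818 > 529 = 23² → acute
4 of the 5 are acute.

4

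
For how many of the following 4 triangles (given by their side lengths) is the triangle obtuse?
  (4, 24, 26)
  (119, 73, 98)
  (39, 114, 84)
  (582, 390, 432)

2

(4,24,26): 4²+24² = 592 < 676 = 26² → obtuse
(119,73,98): 73²+98² = 14933 > 14161 = 119² → acute
(39,114,84): 39²+84² = 8577 < 12996 = 114² → obtuse
(582,390,432): 390²+432² = 338724 = 582² → right
2 of the 4 are obtuse.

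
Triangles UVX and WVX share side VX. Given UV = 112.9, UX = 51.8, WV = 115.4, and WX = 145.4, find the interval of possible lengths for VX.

From triangle UVX: |112.9 − 51.8| < VX < 112.9 + 51.8, i.e. 61.1 < VX < 164.7.
From triangle WVX: 30.0 < VX < 260.8.
Both must hold, so VX lies in the intersection.

61.1 < VX < 164.7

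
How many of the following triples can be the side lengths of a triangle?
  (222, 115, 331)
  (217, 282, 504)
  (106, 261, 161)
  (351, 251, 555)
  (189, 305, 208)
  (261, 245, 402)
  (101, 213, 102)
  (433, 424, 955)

(115,222,331): 115+222 > 331 → valid
(217,282,504): 217+282 ≤ 504 → not valid
(106,161,261): 106+161 > 261 → valid
(251,351,555): 251+351 > 555 → valid
(189,208,305): 189+208 > 305 → valid
(245,261,402): 245+261 > 402 → valid
(101,102,213): 101+102 ≤ 213 → not valid
(424,433,955): 424+433 ≤ 955 → not valid
5 of the 8 triples form a triangle.

5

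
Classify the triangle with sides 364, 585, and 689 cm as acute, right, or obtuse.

Compare the square of the longest side to the sum of squares of the other two: 364² + 585² = 474721 = 689².

right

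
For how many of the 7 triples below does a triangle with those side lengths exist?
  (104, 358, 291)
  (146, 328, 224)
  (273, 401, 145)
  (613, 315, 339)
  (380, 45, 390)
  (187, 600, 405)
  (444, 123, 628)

5

(104,291,358): 104+291 > 358 → valid
(146,224,328): 146+224 > 328 → valid
(145,273,401): 145+273 > 401 → valid
(315,339,613): 315+339 > 613 → valid
(45,380,390): 45+380 > 390 → valid
(187,405,600): 187+405 ≤ 600 → not valid
(123,444,628): 123+444 ≤ 628 → not valid
5 of the 7 triples form a triangle.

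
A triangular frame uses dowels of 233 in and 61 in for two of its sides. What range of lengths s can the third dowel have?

By the triangle inequality, s must be less than 233 + 61 = 294 and greater than |233 − 61| = 172.

172 < s < 294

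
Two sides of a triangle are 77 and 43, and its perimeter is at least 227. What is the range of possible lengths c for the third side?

Triangle inequality alone gives 34 < c < 120.
The perimeter condition gives c ≥ 227 − 77 − 43 = 107.
Intersecting the two: 107 ≤ c < 120.

107 ≤ c < 120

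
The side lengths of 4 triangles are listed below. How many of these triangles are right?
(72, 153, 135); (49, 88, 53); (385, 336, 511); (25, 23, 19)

(72,153,135): 72²+135² = 23409 = 153² → right
(49,88,53): 49²+53² = 5210 < 7744 = 88² → obtuse
(385,336,511): 336²+385² = 261121 = 511² → right
(25,23,19): 19²+23² = 890 > 625 = 25² → acute
2 of the 4 are right.

2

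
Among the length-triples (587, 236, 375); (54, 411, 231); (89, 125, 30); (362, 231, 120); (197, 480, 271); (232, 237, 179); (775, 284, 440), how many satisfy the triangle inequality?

2

(236,375,587): 236+375 > 587 → valid
(54,231,411): 54+231 ≤ 411 → not valid
(30,89,125): 30+89 ≤ 125 → not valid
(120,231,362): 120+231 ≤ 362 → not valid
(197,271,480): 197+271 ≤ 480 → not valid
(179,232,237): 179+232 > 237 → valid
(284,440,775): 284+440 ≤ 775 → not valid
2 of the 7 triples form a triangle.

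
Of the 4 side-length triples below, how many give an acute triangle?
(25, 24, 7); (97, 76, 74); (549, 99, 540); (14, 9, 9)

1

(25,24,7): 7²+24² = 625 = 25² → right
(97,76,74): 74²+76² = 11252 > 9409 = 97² → acute
(549,99,540): 99²+540² = 301401 = 549² → right
(14,9,9): 9²+9² = 162 < 196 = 14² → obtuse
1 of the 4 is acute.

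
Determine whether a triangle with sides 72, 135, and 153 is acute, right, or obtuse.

right

Compare the square of the longest side to the sum of squares of the other two: 72² + 135² = 23409 = 153².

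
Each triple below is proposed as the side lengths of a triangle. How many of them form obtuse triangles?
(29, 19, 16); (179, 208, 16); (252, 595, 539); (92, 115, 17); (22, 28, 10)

(29,19,16): 16²+19² = 617 < 841 = 29² → obtuse
(179,208,16): 16+179 ≤ 208, not a triangle
(252,595,539): 252²+539² = 354025 = 595² → right
(92,115,17): 17+92 ≤ 115, not a triangle
(22,28,10): 10²+22² = 584 < 784 = 28² → obtuse
2 of the 5 are obtuse.

2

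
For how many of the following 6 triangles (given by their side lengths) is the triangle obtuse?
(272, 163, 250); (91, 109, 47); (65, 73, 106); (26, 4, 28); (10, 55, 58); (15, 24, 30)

(272,163,250): 163²+250² = 89069 > 73984 = 272² → acute
(91,109,47): 47²+91² = 10490 < 11881 = 109² → obtuse
(65,73,106): 65²+73² = 9554 < 11236 = 106² → obtuse
(26,4,28): 4²+26² = 692 < 784 = 28² → obtuse
(10,55,58): 10²+55² = 3125 < 3364 = 58² → obtuse
(15,24,30): 15²+24² = 801 < 900 = 30² → obtuse
5 of the 6 are obtuse.

5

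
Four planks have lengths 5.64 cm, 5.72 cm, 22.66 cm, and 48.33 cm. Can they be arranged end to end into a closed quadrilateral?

For a quadrilateral, each side must be shorter than the sum of the others.
Here the longest side is 48.33, but the remaining 3 sides sum to only 34.02.

No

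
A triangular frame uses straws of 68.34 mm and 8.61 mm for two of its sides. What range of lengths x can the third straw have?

59.73 < x < 76.95

By the triangle inequality, x must be less than 68.34 + 8.61 = 76.95 and greater than |68.34 − 8.61| = 59.73.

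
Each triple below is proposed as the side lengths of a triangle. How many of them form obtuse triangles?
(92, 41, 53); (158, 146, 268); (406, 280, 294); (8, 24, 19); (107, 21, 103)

(92,41,53): 41²+53² = 4490 < 8464 = 92² → obtuse
(158,146,268): 146²+158² = 46280 < 71824 = 268² → obtuse
(406,280,294): 280²+294² = 164836 = 406² → right
(8,24,19): 8²+19² = 425 < 576 = 24² → obtuse
(107,21,103): 21²+103² = 11050 < 11449 = 107² → obtuse
4 of the 5 are obtuse.

4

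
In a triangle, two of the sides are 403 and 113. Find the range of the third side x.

290 < x < 516

By the triangle inequality, x must be less than 403 + 113 = 516 and greater than |403 − 113| = 290.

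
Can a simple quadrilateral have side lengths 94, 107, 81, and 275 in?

A quadrilateral exists iff every side is shorter than the sum of the others — equivalently, the longest side is less than the sum of the rest.
Longest side 275 < 282 (sum of the remaining 3), so yes.

Yes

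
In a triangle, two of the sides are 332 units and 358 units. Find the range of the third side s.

26 < s < 690

By the triangle inequality, s must be less than 332 + 358 = 690 and greater than |332 − 358| = 26.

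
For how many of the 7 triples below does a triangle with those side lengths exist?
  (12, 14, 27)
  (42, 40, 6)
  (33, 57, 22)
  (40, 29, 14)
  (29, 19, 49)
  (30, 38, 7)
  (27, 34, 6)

2

(12,14,27): 12+14 ≤ 27 → not valid
(6,40,42): 6+40 > 42 → valid
(22,33,57): 22+33 ≤ 57 → not valid
(14,29,40): 14+29 > 40 → valid
(19,29,49): 19+29 ≤ 49 → not valid
(7,30,38): 7+30 ≤ 38 → not valid
(6,27,34): 6+27 ≤ 34 → not valid
2 of the 7 triples form a triangle.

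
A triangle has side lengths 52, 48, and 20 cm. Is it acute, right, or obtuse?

right

Compare the square of the longest side to the sum of squares of the other two: 20² + 48² = 2704 = 52².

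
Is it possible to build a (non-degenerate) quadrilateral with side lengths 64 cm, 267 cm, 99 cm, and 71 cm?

No

For a quadrilateral, each side must be shorter than the sum of the others.
Here the longest side is 267, but the remaining 3 sides sum to only 234.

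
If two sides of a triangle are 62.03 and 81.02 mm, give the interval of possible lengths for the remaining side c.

18.99 < c < 143.05

By the triangle inequality, c must be less than 62.03 + 81.02 = 143.05 and greater than |62.03 − 81.02| = 18.99.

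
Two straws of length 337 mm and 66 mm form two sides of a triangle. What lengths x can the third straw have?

By the triangle inequality, x must be less than 337 + 66 = 403 and greater than |337 − 66| = 271.

271 < x < 403 (mm)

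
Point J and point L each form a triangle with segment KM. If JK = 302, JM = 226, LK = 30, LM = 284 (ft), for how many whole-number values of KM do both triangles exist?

59

From triangle JKM: 76 < KM < 528.
From triangle LKM: 254 < KM < 314.
Intersection: 254 < KM < 314, so integers 255 through 313: 59 values.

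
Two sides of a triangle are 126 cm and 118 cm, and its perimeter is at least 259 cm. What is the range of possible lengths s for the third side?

15 ≤ s < 244 cm

Triangle inequality alone gives 8 < s < 244.
The perimeter condition gives s ≥ 259 − 126 − 118 = 15.
Intersecting the two: 15 ≤ s < 244.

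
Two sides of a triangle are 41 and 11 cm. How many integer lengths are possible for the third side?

The third side lies in the open interval (30, 52).
Integers from 31 to 51 inclusive: 51 − 31 + 1 = 21.

21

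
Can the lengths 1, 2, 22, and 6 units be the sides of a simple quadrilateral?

For a quadrilateral, each side must be shorter than the sum of the others.
Here the longest side is 22, but the remaining 3 sides sum to only 9.

No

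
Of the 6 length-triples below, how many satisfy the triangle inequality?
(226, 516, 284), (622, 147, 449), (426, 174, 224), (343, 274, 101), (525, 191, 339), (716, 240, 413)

2

(226,284,516): 226+284 ≤ 516 → not valid
(147,449,622): 147+449 ≤ 622 → not valid
(174,224,426): 174+224 ≤ 426 → not valid
(101,274,343): 101+274 > 343 → valid
(191,339,525): 191+339 > 525 → valid
(240,413,716): 240+413 ≤ 716 → not valid
2 of the 6 triples form a triangle.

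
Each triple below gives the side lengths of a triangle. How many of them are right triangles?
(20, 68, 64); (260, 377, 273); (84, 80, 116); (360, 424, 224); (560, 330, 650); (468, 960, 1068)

(20,68,64): 20²+64² = 4496 < 4624 = 68² → obtuse
(260,377,273): 260²+273² = 142129 = 377² → right
(84,80,116): 80²+84² = 13456 = 116² → right
(360,424,224): 224²+360² = 179776 = 424² → right
(560,330,650): 330²+560² = 422500 = 650² → right
(468,960,1068): 468²+960² = 1140624 = 1068² → right
5 of the 6 are right.

5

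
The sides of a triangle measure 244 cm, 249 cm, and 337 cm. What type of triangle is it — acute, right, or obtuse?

Compare the square of the longest side to the sum of squares of the other two: 244² + 249² = 121537 > 113569 = 337².

acute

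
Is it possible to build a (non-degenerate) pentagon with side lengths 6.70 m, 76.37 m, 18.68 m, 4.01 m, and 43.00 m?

For a pentagon, each side must be shorter than the sum of the others.
Here the longest side is 76.37, but the remaining 4 sides sum to only 72.39.

No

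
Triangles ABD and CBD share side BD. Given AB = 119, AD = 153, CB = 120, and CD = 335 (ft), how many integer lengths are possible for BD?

From triangle ABD: 34 < BD < 272.
From triangle CBD: 215 < BD < 455.
Intersection: 215 < BD < 272, so integers 216 through 271: 56 values.

56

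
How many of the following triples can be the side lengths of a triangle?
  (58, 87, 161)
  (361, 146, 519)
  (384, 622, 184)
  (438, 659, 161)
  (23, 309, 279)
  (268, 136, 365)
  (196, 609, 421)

(58,87,161): 58+87 ≤ 161 → not valid
(146,361,519): 146+361 ≤ 519 → not valid
(184,384,622): 184+384 ≤ 622 → not valid
(161,438,659): 161+438 ≤ 659 → not valid
(23,279,309): 23+279 ≤ 309 → not valid
(136,268,365): 136+268 > 365 → valid
(196,421,609): 196+421 > 609 → valid
2 of the 7 triples form a triangle.

2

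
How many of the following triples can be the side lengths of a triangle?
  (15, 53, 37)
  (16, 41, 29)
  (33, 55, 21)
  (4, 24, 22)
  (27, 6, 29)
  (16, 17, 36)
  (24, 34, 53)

4

(15,37,53): 15+37 ≤ 53 → not valid
(16,29,41): 16+29 > 41 → valid
(21,33,55): 21+33 ≤ 55 → not valid
(4,22,24): 4+22 > 24 → valid
(6,27,29): 6+27 > 29 → valid
(16,17,36): 16+17 ≤ 36 → not valid
(24,34,53): 24+34 > 53 → valid
4 of the 7 triples form a triangle.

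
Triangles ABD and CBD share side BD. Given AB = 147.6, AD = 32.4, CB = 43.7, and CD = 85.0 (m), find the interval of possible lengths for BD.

From triangle ABD: |147.6 − 32.4| < BD < 147.6 + 32.4, i.e. 115.2 < BD < 180.0.
From triangle CBD: 41.3 < BD < 128.7.
Both must hold, so BD lies in the intersection.

115.2 < BD < 128.7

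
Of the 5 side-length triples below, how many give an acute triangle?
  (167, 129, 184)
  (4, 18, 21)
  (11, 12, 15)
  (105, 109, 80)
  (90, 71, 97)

4

(167,129,184): 129²+167² = 44530 > 33856 = 184² → acute
(4,18,21): 4²+18² = 340 < 441 = 21² → obtuse
(11,12,15): 11²+12² = 265 > 225 = 15² → acute
(105,109,80): 80²+105² = 17425 > 11881 = 109² → acute
(90,71,97): 71²+90² = 13141 > 9409 = 97² → acute
4 of the 5 are acute.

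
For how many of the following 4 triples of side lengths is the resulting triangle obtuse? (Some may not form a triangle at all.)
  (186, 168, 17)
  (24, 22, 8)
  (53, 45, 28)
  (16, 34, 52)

(186,168,17): 17+168 ≤ 186, not a triangle
(24,22,8): 8²+22² = 548 < 576 = 24² → obtuse
(53,45,28): 28²+45² = 2809 = 53² → right
(16,34,52): 16+34 ≤ 52, not a triangle
1 of the 4 is obtuse.

1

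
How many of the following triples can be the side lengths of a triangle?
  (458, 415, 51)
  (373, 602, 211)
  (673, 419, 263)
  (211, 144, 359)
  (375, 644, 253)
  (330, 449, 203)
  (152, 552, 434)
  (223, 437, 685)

4

(51,415,458): 51+415 > 458 → valid
(211,373,602): 211+373 ≤ 602 → not valid
(263,419,673): 263+419 > 673 → valid
(144,211,359): 144+211 ≤ 359 → not valid
(253,375,644): 253+375 ≤ 644 → not valid
(203,330,449): 203+330 > 449 → valid
(152,434,552): 152+434 > 552 → valid
(223,437,685): 223+437 ≤ 685 → not valid
4 of the 8 triples form a triangle.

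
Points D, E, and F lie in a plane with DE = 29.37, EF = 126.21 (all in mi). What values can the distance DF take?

By the triangle inequality, |29.37 − 126.21| ≤ DF ≤ 29.37 + 126.21.

96.84 ≤ DF ≤ 155.58 mi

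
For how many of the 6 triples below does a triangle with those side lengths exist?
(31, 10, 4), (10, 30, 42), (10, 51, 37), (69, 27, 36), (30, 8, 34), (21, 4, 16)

(4,10,31): 4+10 ≤ 31 → not valid
(10,30,42): 10+30 ≤ 42 → not valid
(10,37,51): 10+37 ≤ 51 → not valid
(27,36,69): 27+36 ≤ 69 → not valid
(8,30,34): 8+30 > 34 → valid
(4,16,21): 4+16 ≤ 21 → not valid
1 of the 6 triples forms a triangle.

1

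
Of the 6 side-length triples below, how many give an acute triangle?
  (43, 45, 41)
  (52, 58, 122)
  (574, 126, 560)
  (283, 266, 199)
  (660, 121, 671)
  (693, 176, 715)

2

(43,45,41): 41²+43² = 3530 > 2025 = 45² → acute
(52,58,122): 52+58 ≤ 122, not a triangle
(574,126,560): 126²+560² = 329476 = 574² → right
(283,266,199): 199²+266² = 110357 > 80089 = 283² → acute
(660,121,671): 121²+660² = 450241 = 671² → right
(693,176,715): 176²+693² = 511225 = 715² → right
2 of the 6 are acute.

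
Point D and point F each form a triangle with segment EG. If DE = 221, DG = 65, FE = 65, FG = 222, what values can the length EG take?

157 < EG < 286

From triangle DEG: |221 − 65| < EG < 221 + 65, i.e. 156 < EG < 286.
From triangle FEG: 157 < EG < 287.
Both must hold, so EG lies in the intersection.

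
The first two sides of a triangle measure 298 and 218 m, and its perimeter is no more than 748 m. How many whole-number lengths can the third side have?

152

Triangle inequality: 80 < x < 516. Perimeter ≤ 748 gives x ≤ 748 − 298 − 218 = 232.
So 80 < x ≤ 232; integers 81 through 232: 152 values.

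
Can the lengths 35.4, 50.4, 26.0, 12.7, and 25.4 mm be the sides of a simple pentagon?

Yes

A pentagon exists iff every side is shorter than the sum of the others — equivalently, the longest side is less than the sum of the rest.
Longest side 50.4 < 99.5 (sum of the remaining 4), so yes.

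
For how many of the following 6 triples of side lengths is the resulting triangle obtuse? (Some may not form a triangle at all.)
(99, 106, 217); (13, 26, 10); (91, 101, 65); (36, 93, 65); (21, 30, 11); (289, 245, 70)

3

(99,106,217): 99+106 ≤ 217, not a triangle
(13,26,10): 10+13 ≤ 26, not a triangle
(91,101,65): 65²+91² = 12506 > 10201 = 101² → acute
(36,93,65): 36²+65² = 5521 < 8649 = 93² → obtuse
(21,30,11): 11²+21² = 562 < 900 = 30² → obtuse
(289,245,70): 70²+245² = 64925 < 83521 = 289² → obtuse
3 of the 6 are obtuse.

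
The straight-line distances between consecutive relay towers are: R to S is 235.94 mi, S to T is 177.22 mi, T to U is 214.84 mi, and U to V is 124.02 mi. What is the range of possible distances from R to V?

The maximum is all hops collinear in one direction: 235.94 + 177.22 + 214.84 + 124.02 = 752.02.
The longest hop is 235.94; the others sum to 516.08. Since 235.94 ≤ 516.08, the path can fold back on itself completely, so the minimum distance is 0.

0 ≤ RV ≤ 752.02 mi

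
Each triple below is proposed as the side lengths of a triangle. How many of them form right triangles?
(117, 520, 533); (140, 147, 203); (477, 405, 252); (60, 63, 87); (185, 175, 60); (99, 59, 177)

(117,520,533): 117²+520² = 284089 = 533² → right
(140,147,203): 140²+147² = 41209 = 203² → right
(477,405,252): 252²+405² = 227529 = 477² → right
(60,63,87): 60²+63² = 7569 = 87² → right
(185,175,60): 60²+175² = 34225 = 185² → right
(99,59,177): 59+99 ≤ 177, not a triangle
5 of the 6 are right.

5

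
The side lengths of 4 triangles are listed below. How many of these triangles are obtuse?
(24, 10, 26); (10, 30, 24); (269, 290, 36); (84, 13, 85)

2

(24,10,26): 10²+24² = 676 = 26² → right
(10,30,24): 10²+24² = 676 < 900 = 30² → obtuse
(269,290,36): 36²+269² = 73657 < 84100 = 290² → obtuse
(84,13,85): 13²+84² = 7225 = 85² → right
2 of the 4 are obtuse.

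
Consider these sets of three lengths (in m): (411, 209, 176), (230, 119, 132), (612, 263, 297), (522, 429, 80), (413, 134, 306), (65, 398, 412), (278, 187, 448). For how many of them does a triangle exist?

(176,209,411): 176+209 ≤ 411 → not valid
(119,132,230): 119+132 > 230 → valid
(263,297,612): 263+297 ≤ 612 → not valid
(80,429,522): 80+429 ≤ 522 → not valid
(134,306,413): 134+306 > 413 → valid
(65,398,412): 65+398 > 412 → valid
(187,278,448): 187+278 > 448 → valid
4 of the 7 triples form a triangle.

4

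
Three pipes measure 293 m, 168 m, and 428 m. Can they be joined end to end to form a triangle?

Yes

The longest side is 428, and the other two sum to 461.
Since 461 > 428, the triangle inequality holds.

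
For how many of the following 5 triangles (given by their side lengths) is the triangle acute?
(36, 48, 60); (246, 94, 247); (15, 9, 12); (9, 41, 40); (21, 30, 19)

1

(36,48,60): 36²+48² = 3600 = 60² → right
(246,94,247): 94²+246² = 69352 > 61009 = 247² → acute
(15,9,12): 9²+12² = 225 = 15² → right
(9,41,40): 9²+40² = 1681 = 41² → right
(21,30,19): 19²+21² = 802 < 900 = 30² → obtuse
1 of the 5 is acute.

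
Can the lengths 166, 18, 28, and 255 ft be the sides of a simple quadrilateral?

No

For a quadrilateral, each side must be shorter than the sum of the others.
Here the longest side is 255, but the remaining 3 sides sum to only 212.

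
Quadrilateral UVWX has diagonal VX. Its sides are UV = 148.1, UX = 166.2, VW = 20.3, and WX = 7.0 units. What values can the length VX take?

From triangle UVX: |148.1 − 166.2| < VX < 148.1 + 166.2, i.e. 18.1 < VX < 314.3.
From triangle WVX: 13.3 < VX < 27.3.
Both must hold, so VX lies in the intersection.

18.1 < VX < 27.3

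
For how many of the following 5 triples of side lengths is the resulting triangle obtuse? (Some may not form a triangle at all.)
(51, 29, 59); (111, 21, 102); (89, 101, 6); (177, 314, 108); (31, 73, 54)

(51,29,59): 29²+51² = 3442 < 3481 = 59² → obtuse
(111,21,102): 21²+102² = 10845 < 12321 = 111² → obtuse
(89,101,6): 6+89 ≤ 101, not a triangle
(177,314,108): 108+177 ≤ 314, not a triangle
(31,73,54): 31²+54² = 3877 < 5329 = 73² → obtuse
3 of the 5 are obtuse.

3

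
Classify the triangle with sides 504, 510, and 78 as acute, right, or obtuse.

right

Compare the square of the longest side to the sum of squares of the other two: 78² + 504² = 260100 = 510².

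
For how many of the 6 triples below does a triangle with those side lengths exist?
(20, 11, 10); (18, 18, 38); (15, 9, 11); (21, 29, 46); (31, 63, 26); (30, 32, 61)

(10,11,20): 10+11 > 20 → valid
(18,18,38): 18+18 ≤ 38 → not valid
(9,11,15): 9+11 > 15 → valid
(21,29,46): 21+29 > 46 → valid
(26,31,63): 26+31 ≤ 63 → not valid
(30,32,61): 30+32 > 61 → valid
4 of the 6 triples form a triangle.

4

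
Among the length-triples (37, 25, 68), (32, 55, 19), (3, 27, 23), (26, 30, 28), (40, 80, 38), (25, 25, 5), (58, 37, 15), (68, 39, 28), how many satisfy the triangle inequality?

(25,37,68): 25+37 ≤ 68 → not valid
(19,32,55): 19+32 ≤ 55 → not valid
(3,23,27): 3+23 ≤ 27 → not valid
(26,28,30): 26+28 > 30 → valid
(38,40,80): 38+40 ≤ 80 → not valid
(5,25,25): 5+25 > 25 → valid
(15,37,58): 15+37 ≤ 58 → not valid
(28,39,68): 28+39 ≤ 68 → not valid
2 of the 8 triples form a triangle.

2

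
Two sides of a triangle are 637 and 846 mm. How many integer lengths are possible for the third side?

The third side lies in the open interval (209, 1483).
Integers from 210 to 1482 inclusive: 1482 − 210 + 1 = 1273.

1273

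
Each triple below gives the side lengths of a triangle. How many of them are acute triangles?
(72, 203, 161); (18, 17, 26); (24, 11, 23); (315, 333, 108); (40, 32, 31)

(72,203,161): 72²+161² = 31105 < 41209 = 203² → obtuse
(18,17,26): 17²+18² = 613 < 676 = 26² → obtuse
(24,11,23): 11²+23² = 650 > 576 = 24² → acute
(315,333,108): 108²+315² = 110889 = 333² → right
(40,32,31): 31²+32² = 1985 > 1600 = 40² → acute
2 of the 5 are acute.

2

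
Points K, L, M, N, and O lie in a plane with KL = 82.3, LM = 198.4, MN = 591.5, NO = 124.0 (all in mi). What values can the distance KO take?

186.8 ≤ KO ≤ 996.2 mi

The maximum is all hops collinear in one direction: 82.3 + 198.4 + 591.5 + 124.0 = 996.2.
The longest hop is 591.5; the others sum to 404.7. Folding the others back against it leaves at least 591.5 − 404.7 = 186.8.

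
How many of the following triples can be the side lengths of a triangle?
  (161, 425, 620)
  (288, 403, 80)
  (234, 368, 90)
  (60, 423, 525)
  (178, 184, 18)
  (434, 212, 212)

1

(161,425,620): 161+425 ≤ 620 → not valid
(80,288,403): 80+288 ≤ 403 → not valid
(90,234,368): 90+234 ≤ 368 → not valid
(60,423,525): 60+423 ≤ 525 → not valid
(18,178,184): 18+178 > 184 → valid
(212,212,434): 212+212 ≤ 434 → not valid
1 of the 6 triples forms a triangle.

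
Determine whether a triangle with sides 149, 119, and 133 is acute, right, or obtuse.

Compare the square of the longest side to the sum of squares of the other two: 119² + 133² = 31850 > 22201 = 149².

acute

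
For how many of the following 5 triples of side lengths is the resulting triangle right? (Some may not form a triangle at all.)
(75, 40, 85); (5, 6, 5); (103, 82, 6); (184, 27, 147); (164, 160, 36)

(75,40,85): 40²+75² = 7225 = 85² → right
(5,6,5): 5²+5² = 50 > 36 = 6² → acute
(103,82,6): 6+82 ≤ 103, not a triangle
(184,27,147): 27+147 ≤ 184, not a triangle
(164,160,36): 36²+160² = 26896 = 164² → right
2 of the 5 are right.

2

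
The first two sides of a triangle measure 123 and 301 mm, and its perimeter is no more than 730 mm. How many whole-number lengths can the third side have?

128

Triangle inequality: 178 < x < 424. Perimeter ≤ 730 gives x ≤ 730 − 123 − 301 = 306.
So 178 < x ≤ 306; integers 179 through 306: 128 values.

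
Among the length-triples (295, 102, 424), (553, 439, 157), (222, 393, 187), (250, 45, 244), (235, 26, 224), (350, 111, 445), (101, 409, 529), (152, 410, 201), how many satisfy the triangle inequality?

5

(102,295,424): 102+295 ≤ 424 → not valid
(157,439,553): 157+439 > 553 → valid
(187,222,393): 187+222 > 393 → valid
(45,244,250): 45+244 > 250 → valid
(26,224,235): 26+224 > 235 → valid
(111,350,445): 111+350 > 445 → valid
(101,409,529): 101+409 ≤ 529 → not valid
(152,201,410): 152+201 ≤ 410 → not valid
5 of the 8 triples form a triangle.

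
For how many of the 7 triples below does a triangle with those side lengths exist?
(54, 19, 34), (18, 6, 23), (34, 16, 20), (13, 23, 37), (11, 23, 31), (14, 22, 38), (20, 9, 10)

(19,34,54): 19+34 ≤ 54 → not valid
(6,18,23): 6+18 > 23 → valid
(16,20,34): 16+20 > 34 → valid
(13,23,37): 13+23 ≤ 37 → not valid
(11,23,31): 11+23 > 31 → valid
(14,22,38): 14+22 ≤ 38 → not valid
(9,10,20): 9+10 ≤ 20 → not valid
3 of the 7 triples form a triangle.

3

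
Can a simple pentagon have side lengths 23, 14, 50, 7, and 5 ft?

No

For a pentagon, each side must be shorter than the sum of the others.
Here the longest side is 50, but the remaining 4 sides sum to only 49.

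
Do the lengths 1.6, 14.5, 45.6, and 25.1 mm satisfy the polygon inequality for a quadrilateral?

No

For a quadrilateral, each side must be shorter than the sum of the others.
Here the longest side is 45.6, but the remaining 3 sides sum to only 41.2.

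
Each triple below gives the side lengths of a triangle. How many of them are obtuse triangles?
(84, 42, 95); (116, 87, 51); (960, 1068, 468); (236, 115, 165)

3

(84,42,95): 42²+84² = 8820 < 9025 = 95² → obtuse
(116,87,51): 51²+87² = 10170 < 13456 = 116² → obtuse
(960,1068,468): 468²+960² = 1140624 = 1068² → right
(236,115,165): 115²+165² = 40450 < 55696 = 236² → obtuse
3 of the 4 are obtuse.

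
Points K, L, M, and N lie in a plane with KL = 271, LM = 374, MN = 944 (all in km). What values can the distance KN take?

299 ≤ KN ≤ 1589 km

The maximum is all hops collinear in one direction: 271 + 374 + 944 = 1589.
The longest hop is 944; the others sum to 645. Folding the others back against it leaves at least 944 − 645 = 299.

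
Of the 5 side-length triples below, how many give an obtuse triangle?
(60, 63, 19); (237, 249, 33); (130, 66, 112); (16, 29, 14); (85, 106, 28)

(60,63,19): 19²+60² = 3961 < 3969 = 63² → obtuse
(237,249,33): 33²+237² = 57258 < 62001 = 249² → obtuse
(130,66,112): 66²+112² = 16900 = 130² → right
(16,29,14): 14²+16² = 452 < 841 = 29² → obtuse
(85,106,28): 28²+85² = 8009 < 11236 = 106² → obtuse
4 of the 5 are obtuse.

4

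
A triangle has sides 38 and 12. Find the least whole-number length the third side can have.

27

The third side must be strictly greater than |38 − 12| = 26.
The smallest integer above 26 is 27.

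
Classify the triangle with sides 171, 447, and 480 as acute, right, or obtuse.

Compare the square of the longest side to the sum of squares of the other two: 171² + 447² = 229050 < 230400 = 480².

obtuse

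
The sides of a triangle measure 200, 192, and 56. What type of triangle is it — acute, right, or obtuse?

right

Compare the square of the longest side to the sum of squares of the other two: 56² + 192² = 40000 = 200².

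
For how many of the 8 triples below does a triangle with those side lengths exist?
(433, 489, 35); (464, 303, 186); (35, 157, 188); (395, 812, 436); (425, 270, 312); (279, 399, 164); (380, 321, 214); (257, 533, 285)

(35,433,489): 35+433 ≤ 489 → not valid
(186,303,464): 186+303 > 464 → valid
(35,157,188): 35+157 > 188 → valid
(395,436,812): 395+436 > 812 → valid
(270,312,425): 270+312 > 425 → valid
(164,279,399): 164+279 > 399 → valid
(214,321,380): 214+321 > 380 → valid
(257,285,533): 257+285 > 533 → valid
7 of the 8 triples form a triangle.

7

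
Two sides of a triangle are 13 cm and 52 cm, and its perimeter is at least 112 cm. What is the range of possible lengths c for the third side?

Triangle inequality alone gives 39 < c < 65.
The perimeter condition gives c ≥ 112 − 13 − 52 = 47.
Intersecting the two: 47 ≤ c < 65.

47 ≤ c < 65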